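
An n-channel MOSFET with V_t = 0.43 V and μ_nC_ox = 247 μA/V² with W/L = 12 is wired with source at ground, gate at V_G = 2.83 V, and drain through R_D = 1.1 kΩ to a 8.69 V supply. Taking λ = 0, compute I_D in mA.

V_GS = V_G = 2.83 V, so V_ov = 2.83 − 0.43 = 2.4 V.
k_n = μ_nC_ox · (W/L) = 2.964 mA/V².
Assume saturation: I_D = ½ k_n V_ov² = 0.5 × 2.964 × 2.4² = 8.54 mA, giving V_DS = V_DD − I_D R_D = 8.69 − 8.54 × 1.1 = -0.7 V.
But -0.7 V < V_ov = 2.4 V, so the device is actually in triode.
In triode I_D = k_n[V_ov V_DS − ½ V_DS²] and I_D = (V_DD − V_DS)/R_D. Equating: 1.63 V_DS² − 8.825 V_DS + 8.69 = 0, giving V_DS = 1.29 V (the root below V_ov).
I_D = (8.69 − 1.29) / 1.1 = 6.72 mA.

I_D = 6.72 mA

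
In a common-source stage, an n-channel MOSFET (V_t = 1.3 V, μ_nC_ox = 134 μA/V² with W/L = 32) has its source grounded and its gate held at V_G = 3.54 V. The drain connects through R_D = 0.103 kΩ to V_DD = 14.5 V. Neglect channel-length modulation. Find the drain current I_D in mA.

I_D = 10.8 mA

V_GS = V_G = 3.54 V, so V_ov = 3.54 − 1.3 = 2.24 V.
k_n = μ_nC_ox · (W/L) = 4.288 mA/V².
Assume saturation: I_D = ½ k_n V_ov² = 0.5 × 4.288 × 2.24² = 10.8 mA, giving V_DS = V_DD − I_D R_D = 14.5 − 10.8 × 0.103 = 13.4 V.
V_DS = 13.4 V ≥ V_ov = 2.24 V, confirming saturation.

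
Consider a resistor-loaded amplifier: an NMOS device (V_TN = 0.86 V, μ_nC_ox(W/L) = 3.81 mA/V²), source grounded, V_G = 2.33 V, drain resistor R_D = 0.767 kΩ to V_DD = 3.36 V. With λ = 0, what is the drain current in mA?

I_D = 3.31 mA

V_GS = V_G = 2.33 V, so V_ov = 2.33 − 0.86 = 1.47 V.
Assume saturation: I_D = ½ k_n V_ov² = 0.5 × 3.81 × 1.47² = 4.12 mA, giving V_DS = V_DD − I_D R_D = 3.36 − 4.12 × 0.767 = 0.203 V.
But 0.203 V < V_ov = 1.47 V, so the device is actually in triode.
In triode I_D = k_n[V_ov V_DS − ½ V_DS²] and I_D = (V_DD − V_DS)/R_D. Equating: 1.46 V_DS² − 5.296 V_DS + 3.36 = 0, giving V_DS = 0.82 V (the root below V_ov).
I_D = (3.36 − 0.82) / 0.767 = 3.31 mA.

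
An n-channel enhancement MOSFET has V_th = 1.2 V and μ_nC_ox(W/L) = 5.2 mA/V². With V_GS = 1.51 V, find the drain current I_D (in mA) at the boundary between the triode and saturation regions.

At the boundary V_DS = V_ov = V_GS − V_th = 1.51 − 1.2 = 0.31 V.
I_D = ½ k_n V_ov² = 0.5 × 5.2 × 0.31² = 0.25 mA.

I_D = 0.250 mA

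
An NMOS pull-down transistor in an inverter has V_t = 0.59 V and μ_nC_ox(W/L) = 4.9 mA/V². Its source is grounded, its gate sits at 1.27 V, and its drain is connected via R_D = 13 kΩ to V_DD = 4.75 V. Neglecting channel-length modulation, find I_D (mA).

V_GS = V_G = 1.27 V, so V_ov = 1.27 − 0.59 = 0.68 V.
Assume saturation: I_D = ½ k_n V_ov² = 0.5 × 4.9 × 0.68² = 1.13 mA, giving V_DS = V_DD − I_D R_D = 4.75 − 1.13 × 13 = -9.98 V.
But -9.98 V < V_ov = 0.68 V, so the device is actually in triode.
In triode I_D = k_n[V_ov V_DS − ½ V_DS²] and I_D = (V_DD − V_DS)/R_D. Equating: 31.9 V_DS² − 44.32 V_DS + 4.75 = 0, giving V_DS = 0.117 V (the root below V_ov).
I_D = (4.75 − 0.117) / 13 = 0.356 mA.

I_D = 0.356 mA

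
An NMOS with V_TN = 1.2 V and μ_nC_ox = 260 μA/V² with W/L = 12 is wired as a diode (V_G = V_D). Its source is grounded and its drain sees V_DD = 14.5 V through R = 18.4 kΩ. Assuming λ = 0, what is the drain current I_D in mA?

With gate tied to drain, V_GS = V_DS ≥ V_GS − V_TN, so the device is in saturation.
k_n = μ_nC_ox · (W/L) = 3.12 mA/V².
KCL at the drain: ½ k_n (V_GS − V_TN)² = (V_DD − V_GS)/R.
Let x = V_GS − 1.2. Then 28.7 x² + x − 13.3 = 0, giving x = 0.664 V (positive root), so V_GS = 1.86 V.
I_D = (V_DD − V_GS)/R = (14.5 − 1.86) / 18.4 = 0.687 mA.

I_D = 0.687 mA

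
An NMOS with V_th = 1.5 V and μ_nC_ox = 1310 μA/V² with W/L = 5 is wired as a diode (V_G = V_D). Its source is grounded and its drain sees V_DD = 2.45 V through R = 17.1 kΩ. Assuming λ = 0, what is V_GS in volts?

With gate tied to drain, V_GS = V_DS ≥ V_GS − V_th, so the device is in saturation.
k_n = μ_nC_ox · (W/L) = 6.55 mA/V².
KCL at the drain: ½ k_n (V_GS − V_th)² = (V_DD − V_GS)/R.
Let x = V_GS − 1.5. Then 56 x² + x − 0.95 = 0, giving x = 0.122 V (positive root), so V_GS = 1.62 V.
I_D = (V_DD − V_GS)/R = (2.45 − 1.62) / 17.1 = 0.0484 mA.

V_GS = 1.62 V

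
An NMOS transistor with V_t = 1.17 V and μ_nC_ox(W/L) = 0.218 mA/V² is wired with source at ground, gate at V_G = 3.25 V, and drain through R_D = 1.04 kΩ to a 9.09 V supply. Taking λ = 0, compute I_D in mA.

V_GS = V_G = 3.25 V, so V_ov = 3.25 − 1.17 = 2.08 V.
Assume saturation: I_D = ½ k_n V_ov² = 0.5 × 0.218 × 2.08² = 0.472 mA, giving V_DS = V_DD − I_D R_D = 9.09 − 0.472 × 1.04 = 8.6 V.
V_DS = 8.6 V ≥ V_ov = 2.08 V, confirming saturation.

I_D = 0.472 mA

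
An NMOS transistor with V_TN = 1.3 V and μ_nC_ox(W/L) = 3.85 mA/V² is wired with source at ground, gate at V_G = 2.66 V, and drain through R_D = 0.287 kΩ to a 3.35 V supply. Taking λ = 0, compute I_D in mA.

I_D = 3.56 mA

V_GS = V_G = 2.66 V, so V_ov = 2.66 − 1.3 = 1.36 V.
Assume saturation: I_D = ½ k_n V_ov² = 0.5 × 3.85 × 1.36² = 3.56 mA, giving V_DS = V_DD − I_D R_D = 3.35 − 3.56 × 0.287 = 2.33 V.
V_DS = 2.33 V ≥ V_ov = 1.36 V, confirming saturation.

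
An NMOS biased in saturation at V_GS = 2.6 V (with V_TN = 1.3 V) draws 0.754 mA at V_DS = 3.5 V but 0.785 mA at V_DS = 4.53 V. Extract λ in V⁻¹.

With V_GS fixed, I_D ∝ (1 + λ V_DS) in saturation, so I_D2/I_D1 = (1 + λ V_DS2)/(1 + λ V_DS1).
0.785/0.754 = 1.041 = (1 + 4.53 λ)/(1 + 3.5 λ).
Solving: λ (I_D1 V_DS2 − I_D2 V_DS1) = I_D2 − I_D1, so λ = (0.785 − 0.754) / (0.754 × 4.53 − 0.785 × 3.5) = 0.031 / 0.668 = 0.0464 V⁻¹.

λ = 0.0464 V⁻¹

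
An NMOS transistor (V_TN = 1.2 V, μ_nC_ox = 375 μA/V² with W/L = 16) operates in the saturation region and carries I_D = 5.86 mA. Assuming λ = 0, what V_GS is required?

k_n = μ_nC_ox · (W/L) = 6 mA/V².
In saturation I_D = ½ k_n (V_GS − V_TN)², so V_GS − V_TN = √(2 I_D / k_n) = √(2 × 5.86 / 6) = 1.4 V.
V_GS = 1.2 + 1.4 = 2.6 V.

V_GS = 2.60 V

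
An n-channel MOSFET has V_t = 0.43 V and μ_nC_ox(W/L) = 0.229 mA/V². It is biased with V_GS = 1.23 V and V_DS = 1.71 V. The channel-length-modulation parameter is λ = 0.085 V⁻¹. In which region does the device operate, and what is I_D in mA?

Saturation; I_D = 0.0839 mA

V_ov = V_GS − V_t = 1.23 − 0.43 = 0.8 V.
Since V_DS = 1.71 V ≥ V_ov = 0.8 V, the device is in saturation.
I_D = ½ k_n V_ov² (1 + λ V_DS) = 0.5 × 0.229 × 0.8² × (1 + 0.085 × 1.71) = 0.0839 mA.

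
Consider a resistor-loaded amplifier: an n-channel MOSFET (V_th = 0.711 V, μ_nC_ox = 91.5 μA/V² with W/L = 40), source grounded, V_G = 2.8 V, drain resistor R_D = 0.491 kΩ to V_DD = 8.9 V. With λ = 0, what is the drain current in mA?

V_GS = V_G = 2.8 V, so V_ov = 2.8 − 0.711 = 2.09 V.
k_n = μ_nC_ox · (W/L) = 3.66 mA/V².
Assume saturation: I_D = ½ k_n V_ov² = 0.5 × 3.66 × 2.09² = 7.99 mA, giving V_DS = V_DD − I_D R_D = 8.9 − 7.99 × 0.491 = 4.98 V.
V_DS = 4.98 V ≥ V_ov = 2.09 V, confirming saturation.

I_D = 7.99 mA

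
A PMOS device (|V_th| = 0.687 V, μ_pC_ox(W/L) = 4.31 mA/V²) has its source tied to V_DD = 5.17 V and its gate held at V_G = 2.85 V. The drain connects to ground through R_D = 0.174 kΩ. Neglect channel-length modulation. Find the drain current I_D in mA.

I_D = 5.75 mA

V_SG = V_DD − V_G = 5.17 − 2.85 = 2.32 V, so V_ov = 2.32 − 0.687 = 1.63 V.
Assume saturation: I_D = ½ k_p V_ov² = 0.5 × 4.31 × 1.63² = 5.75 mA, giving V_SD = V_DD − I_D R_D = 5.17 − 5.75 × 0.174 = 4.17 V.
V_SD = 4.17 V ≥ V_ov = 1.63 V, confirming saturation.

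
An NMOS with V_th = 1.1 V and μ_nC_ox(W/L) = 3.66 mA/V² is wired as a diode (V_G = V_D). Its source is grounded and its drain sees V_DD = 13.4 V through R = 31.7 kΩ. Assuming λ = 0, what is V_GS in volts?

V_GS = 1.55 V

With gate tied to drain, V_GS = V_DS ≥ V_GS − V_th, so the device is in saturation.
KCL at the drain: ½ k_n (V_GS − V_th)² = (V_DD − V_GS)/R.
Let x = V_GS − 1.1. Then 58 x² + x − 12.3 = 0, giving x = 0.452 V (positive root), so V_GS = 1.55 V.
I_D = (V_DD − V_GS)/R = (13.4 − 1.55) / 31.7 = 0.374 mA.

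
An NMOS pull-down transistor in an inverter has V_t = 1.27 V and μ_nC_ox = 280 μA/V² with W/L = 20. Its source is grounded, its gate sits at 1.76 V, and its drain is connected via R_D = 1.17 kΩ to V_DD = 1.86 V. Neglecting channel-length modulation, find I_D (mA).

V_GS = V_G = 1.76 V, so V_ov = 1.76 − 1.27 = 0.49 V.
k_n = μ_nC_ox · (W/L) = 5.6 mA/V².
Assume saturation: I_D = ½ k_n V_ov² = 0.5 × 5.6 × 0.49² = 0.672 mA, giving V_DS = V_DD − I_D R_D = 1.86 − 0.672 × 1.17 = 1.07 V.
V_DS = 1.07 V ≥ V_ov = 0.49 V, confirming saturation.

I_D = 0.672 mA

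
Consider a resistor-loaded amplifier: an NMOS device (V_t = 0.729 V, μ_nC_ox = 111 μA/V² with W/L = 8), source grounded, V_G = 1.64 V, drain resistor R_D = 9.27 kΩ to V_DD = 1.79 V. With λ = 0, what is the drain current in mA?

V_GS = V_G = 1.64 V, so V_ov = 1.64 − 0.729 = 0.911 V.
k_n = μ_nC_ox · (W/L) = 0.888 mA/V².
Assume saturation: I_D = ½ k_n V_ov² = 0.5 × 0.888 × 0.911² = 0.368 mA, giving V_DS = V_DD − I_D R_D = 1.79 − 0.368 × 9.27 = -1.63 V.
But -1.63 V < V_ov = 0.911 V, so the device is actually in triode.
In triode I_D = k_n[V_ov V_DS − ½ V_DS²] and I_D = (V_DD − V_DS)/R_D. Equating: 4.12 V_DS² − 8.499 V_DS + 1.79 = 0, giving V_DS = 0.238 V (the root below V_ov).
I_D = (1.79 − 0.238) / 9.27 = 0.167 mA.

I_D = 0.167 mA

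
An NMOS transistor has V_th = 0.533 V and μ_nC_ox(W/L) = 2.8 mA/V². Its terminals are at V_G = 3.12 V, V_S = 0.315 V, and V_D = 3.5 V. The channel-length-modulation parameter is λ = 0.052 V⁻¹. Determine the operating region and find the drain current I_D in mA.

Saturation; I_D = 8.42 mA

V_GS = V_G − V_S = 3.12 − 0.315 = 2.81 V; V_DS = V_D − V_S = 3.5 − 0.315 = 3.19 V.
V_ov = V_GS − V_th = 2.81 − 0.533 = 2.27 V.
Since V_DS = 3.19 V ≥ V_ov = 2.27 V, the device is in saturation.
I_D = ½ k_n V_ov² (1 + λ V_DS) = 0.5 × 2.8 × 2.27² × (1 + 0.052 × 3.19) = 8.42 mA.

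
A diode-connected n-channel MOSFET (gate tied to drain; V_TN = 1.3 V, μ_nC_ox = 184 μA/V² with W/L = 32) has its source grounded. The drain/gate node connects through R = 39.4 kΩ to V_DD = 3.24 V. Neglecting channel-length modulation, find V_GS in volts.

V_GS = 1.43 V

With gate tied to drain, V_GS = V_DS ≥ V_GS − V_TN, so the device is in saturation.
k_n = μ_nC_ox · (W/L) = 5.888 mA/V².
KCL at the drain: ½ k_n (V_GS − V_TN)² = (V_DD − V_GS)/R.
Let x = V_GS − 1.3. Then 116 x² + x − 1.94 = 0, giving x = 0.125 V (positive root), so V_GS = 1.43 V.
I_D = (V_DD − V_GS)/R = (3.24 − 1.43) / 39.4 = 0.0461 mA.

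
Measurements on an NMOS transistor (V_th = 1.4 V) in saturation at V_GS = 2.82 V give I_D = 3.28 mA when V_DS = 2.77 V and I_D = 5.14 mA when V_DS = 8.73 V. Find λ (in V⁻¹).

λ = 0.129 V⁻¹

With V_GS fixed, I_D ∝ (1 + λ V_DS) in saturation, so I_D2/I_D1 = (1 + λ V_DS2)/(1 + λ V_DS1).
5.14/3.28 = 1.567 = (1 + 8.73 λ)/(1 + 2.77 λ).
Solving: λ (I_D1 V_DS2 − I_D2 V_DS1) = I_D2 − I_D1, so λ = (5.14 − 3.28) / (3.28 × 8.73 − 5.14 × 2.77) = 1.86 / 14.4 = 0.129 V⁻¹.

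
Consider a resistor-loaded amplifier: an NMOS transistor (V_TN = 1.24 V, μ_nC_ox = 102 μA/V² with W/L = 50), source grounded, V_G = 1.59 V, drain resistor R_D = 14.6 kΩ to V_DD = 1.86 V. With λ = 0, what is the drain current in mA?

V_GS = V_G = 1.59 V, so V_ov = 1.59 − 1.24 = 0.35 V.
k_n = μ_nC_ox · (W/L) = 5.1 mA/V².
Assume saturation: I_D = ½ k_n V_ov² = 0.5 × 5.1 × 0.35² = 0.312 mA, giving V_DS = V_DD − I_D R_D = 1.86 − 0.312 × 14.6 = -2.7 V.
But -2.7 V < V_ov = 0.35 V, so the device is actually in triode.
In triode I_D = k_n[V_ov V_DS − ½ V_DS²] and I_D = (V_DD − V_DS)/R_D. Equating: 37.2 V_DS² − 27.06 V_DS + 1.86 = 0, giving V_DS = 0.0769 V (the root below V_ov).
I_D = (1.86 − 0.0769) / 14.6 = 0.122 mA.

I_D = 0.122 mA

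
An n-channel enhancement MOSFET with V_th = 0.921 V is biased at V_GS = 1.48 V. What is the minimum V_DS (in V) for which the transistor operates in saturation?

V_DS,sat = 0.559 V

The boundary between triode and saturation is V_DS = V_GS − V_th = V_ov.
V_ov = 1.48 − 0.921 = 0.559 V.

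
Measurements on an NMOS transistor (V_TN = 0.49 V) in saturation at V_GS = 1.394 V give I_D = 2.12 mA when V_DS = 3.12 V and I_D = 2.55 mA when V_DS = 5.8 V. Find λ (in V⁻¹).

λ = 0.0991 V⁻¹

With V_GS fixed, I_D ∝ (1 + λ V_DS) in saturation, so I_D2/I_D1 = (1 + λ V_DS2)/(1 + λ V_DS1).
2.55/2.12 = 1.203 = (1 + 5.8 λ)/(1 + 3.12 λ).
Solving: λ (I_D1 V_DS2 − I_D2 V_DS1) = I_D2 − I_D1, so λ = (2.55 − 2.12) / (2.12 × 5.8 − 2.55 × 3.12) = 0.43 / 4.34 = 0.0991 V⁻¹.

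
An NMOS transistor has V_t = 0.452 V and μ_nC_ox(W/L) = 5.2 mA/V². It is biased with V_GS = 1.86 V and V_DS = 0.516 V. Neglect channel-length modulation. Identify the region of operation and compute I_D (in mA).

Triode; I_D = 3.09 mA

V_ov = V_GS − V_t = 1.86 − 0.452 = 1.41 V.
Since V_DS = 0.516 V < V_ov = 1.41 V, the device is in the triode region.
I_D = k_n [V_ov · V_DS − ½ V_DS²] = 5.2 × [1.41 × 0.516 − 0.5 × 0.516²] = 3.09 mA.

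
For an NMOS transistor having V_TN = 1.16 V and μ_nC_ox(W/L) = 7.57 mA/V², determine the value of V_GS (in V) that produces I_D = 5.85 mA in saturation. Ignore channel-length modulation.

In saturation I_D = ½ k_n (V_GS − V_TN)², so V_GS − V_TN = √(2 I_D / k_n) = √(2 × 5.85 / 7.57) = 1.24 V.
V_GS = 1.16 + 1.24 = 2.4 V.

V_GS = 2.40 V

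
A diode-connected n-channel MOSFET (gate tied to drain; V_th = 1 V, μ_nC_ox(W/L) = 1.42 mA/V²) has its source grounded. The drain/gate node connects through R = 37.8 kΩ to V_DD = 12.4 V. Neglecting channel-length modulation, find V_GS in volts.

V_GS = 1.63 V

With gate tied to drain, V_GS = V_DS ≥ V_GS − V_th, so the device is in saturation.
KCL at the drain: ½ k_n (V_GS − V_th)² = (V_DD − V_GS)/R.
Let x = V_GS − 1. Then 26.8 x² + x − 11.4 = 0, giving x = 0.633 V (positive root), so V_GS = 1.63 V.
I_D = (V_DD − V_GS)/R = (12.4 − 1.63) / 37.8 = 0.285 mA.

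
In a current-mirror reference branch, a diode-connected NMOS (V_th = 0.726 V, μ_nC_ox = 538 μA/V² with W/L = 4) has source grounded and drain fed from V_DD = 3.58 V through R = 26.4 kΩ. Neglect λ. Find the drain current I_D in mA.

I_D = 0.0967 mA

With gate tied to drain, V_GS = V_DS ≥ V_GS − V_th, so the device is in saturation.
k_n = μ_nC_ox · (W/L) = 2.152 mA/V².
KCL at the drain: ½ k_n (V_GS − V_th)² = (V_DD − V_GS)/R.
Let x = V_GS − 0.726. Then 28.4 x² + x − 2.854 = 0, giving x = 0.3 V (positive root), so V_GS = 1.03 V.
I_D = (V_DD − V_GS)/R = (3.58 − 1.03) / 26.4 = 0.0967 mA.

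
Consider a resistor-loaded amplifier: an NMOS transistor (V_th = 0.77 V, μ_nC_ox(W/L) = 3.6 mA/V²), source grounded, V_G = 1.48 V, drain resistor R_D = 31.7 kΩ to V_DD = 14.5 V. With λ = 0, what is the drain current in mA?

V_GS = V_G = 1.48 V, so V_ov = 1.48 − 0.77 = 0.71 V.
Assume saturation: I_D = ½ k_n V_ov² = 0.5 × 3.6 × 0.71² = 0.907 mA, giving V_DS = V_DD − I_D R_D = 14.5 − 0.907 × 31.7 = -14.3 V.
But -14.3 V < V_ov = 0.71 V, so the device is actually in triode.
In triode I_D = k_n[V_ov V_DS − ½ V_DS²] and I_D = (V_DD − V_DS)/R_D. Equating: 57.1 V_DS² − 82.03 V_DS + 14.5 = 0, giving V_DS = 0.206 V (the root below V_ov).
I_D = (14.5 − 0.206) / 31.7 = 0.451 mA.

I_D = 0.451 mA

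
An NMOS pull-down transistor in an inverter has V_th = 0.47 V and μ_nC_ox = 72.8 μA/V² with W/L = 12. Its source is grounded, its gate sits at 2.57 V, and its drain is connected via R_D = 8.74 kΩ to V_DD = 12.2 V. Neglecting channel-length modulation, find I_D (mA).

V_GS = V_G = 2.57 V, so V_ov = 2.57 − 0.47 = 2.1 V.
k_n = μ_nC_ox · (W/L) = 0.8736 mA/V².
Assume saturation: I_D = ½ k_n V_ov² = 0.5 × 0.8736 × 2.1² = 1.93 mA, giving V_DS = V_DD − I_D R_D = 12.2 − 1.93 × 8.74 = -4.64 V.
But -4.64 V < V_ov = 2.1 V, so the device is actually in triode.
In triode I_D = k_n[V_ov V_DS − ½ V_DS²] and I_D = (V_DD − V_DS)/R_D. Equating: 3.82 V_DS² − 17.03 V_DS + 12.2 = 0, giving V_DS = 0.896 V (the root below V_ov).
I_D = (12.2 − 0.896) / 8.74 = 1.29 mA.

I_D = 1.29 mA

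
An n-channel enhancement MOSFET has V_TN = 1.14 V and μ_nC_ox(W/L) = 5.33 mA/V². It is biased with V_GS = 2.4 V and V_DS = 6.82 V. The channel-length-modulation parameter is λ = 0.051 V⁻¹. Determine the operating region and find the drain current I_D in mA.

Saturation; I_D = 5.70 mA

V_ov = V_GS − V_TN = 2.4 − 1.14 = 1.26 V.
Since V_DS = 6.82 V ≥ V_ov = 1.26 V, the device is in saturation.
I_D = ½ k_n V_ov² (1 + λ V_DS) = 0.5 × 5.33 × 1.26² × (1 + 0.051 × 6.82) = 5.7 mA.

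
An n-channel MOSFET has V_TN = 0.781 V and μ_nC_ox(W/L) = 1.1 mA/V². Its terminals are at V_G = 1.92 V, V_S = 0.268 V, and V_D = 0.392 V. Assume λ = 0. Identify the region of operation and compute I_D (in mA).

V_GS = V_G − V_S = 1.92 − 0.268 = 1.65 V; V_DS = V_D − V_S = 0.392 − 0.268 = 0.124 V.
V_ov = V_GS − V_TN = 1.65 − 0.781 = 0.871 V.
Since V_DS = 0.124 V < V_ov = 0.871 V, the device is in the triode region.
I_D = k_n [V_ov · V_DS − ½ V_DS²] = 1.1 × [0.871 × 0.124 − 0.5 × 0.124²] = 0.11 mA.

Triode; I_D = 0.110 mA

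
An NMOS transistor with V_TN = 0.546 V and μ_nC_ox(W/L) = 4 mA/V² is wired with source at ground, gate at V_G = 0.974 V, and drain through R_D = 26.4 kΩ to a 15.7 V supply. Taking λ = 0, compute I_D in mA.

V_GS = V_G = 0.974 V, so V_ov = 0.974 − 0.546 = 0.428 V.
Assume saturation: I_D = ½ k_n V_ov² = 0.5 × 4 × 0.428² = 0.366 mA, giving V_DS = V_DD − I_D R_D = 15.7 − 0.366 × 26.4 = 6.03 V.
V_DS = 6.03 V ≥ V_ov = 0.428 V, confirming saturation.

I_D = 0.366 mA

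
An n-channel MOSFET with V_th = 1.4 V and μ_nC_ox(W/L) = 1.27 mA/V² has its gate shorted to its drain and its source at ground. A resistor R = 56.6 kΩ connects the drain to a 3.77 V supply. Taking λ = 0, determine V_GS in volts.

With gate tied to drain, V_GS = V_DS ≥ V_GS − V_th, so the device is in saturation.
KCL at the drain: ½ k_n (V_GS − V_th)² = (V_DD − V_GS)/R.
Let x = V_GS − 1.4. Then 35.9 x² + x − 2.37 = 0, giving x = 0.243 V (positive root), so V_GS = 1.64 V.
I_D = (V_DD − V_GS)/R = (3.77 − 1.64) / 56.6 = 0.0376 mA.

V_GS = 1.64 V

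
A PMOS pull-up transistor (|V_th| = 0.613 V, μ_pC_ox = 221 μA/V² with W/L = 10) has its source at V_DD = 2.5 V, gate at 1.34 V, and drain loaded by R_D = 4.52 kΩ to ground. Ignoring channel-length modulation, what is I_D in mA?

V_SG = V_DD − V_G = 2.5 − 1.34 = 1.16 V, so V_ov = 1.16 − 0.613 = 0.547 V.
k_p = μ_pC_ox · (W/L) = 2.21 mA/V².
Assume saturation: I_D = ½ k_p V_ov² = 0.5 × 2.21 × 0.547² = 0.331 mA, giving V_SD = V_DD − I_D R_D = 2.5 − 0.331 × 4.52 = 1.01 V.
V_SD = 1.01 V ≥ V_ov = 0.547 V, confirming saturation.

I_D = 0.331 mA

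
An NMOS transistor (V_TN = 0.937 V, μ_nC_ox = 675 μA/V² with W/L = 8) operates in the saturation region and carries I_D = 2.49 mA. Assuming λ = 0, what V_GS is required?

V_GS = 1.90 V

k_n = μ_nC_ox · (W/L) = 5.4 mA/V².
In saturation I_D = ½ k_n (V_GS − V_TN)², so V_GS − V_TN = √(2 I_D / k_n) = √(2 × 2.49 / 5.4) = 0.96 V.
V_GS = 0.937 + 0.96 = 1.9 V.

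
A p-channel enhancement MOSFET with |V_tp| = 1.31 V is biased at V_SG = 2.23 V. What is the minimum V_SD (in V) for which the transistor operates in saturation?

The boundary between triode and saturation is V_SD = V_SG − |V_tp| = V_ov.
V_ov = 2.23 − 1.31 = 0.92 V.

V_SD,sat = 0.920 V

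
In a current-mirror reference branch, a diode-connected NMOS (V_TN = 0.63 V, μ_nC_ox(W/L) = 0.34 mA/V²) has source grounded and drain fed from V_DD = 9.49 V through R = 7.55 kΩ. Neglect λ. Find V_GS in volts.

With gate tied to drain, V_GS = V_DS ≥ V_GS − V_TN, so the device is in saturation.
KCL at the drain: ½ k_n (V_GS − V_TN)² = (V_DD − V_GS)/R.
Let x = V_GS − 0.63. Then 1.28 x² + x − 8.86 = 0, giving x = 2.27 V (positive root), so V_GS = 2.9 V.
I_D = (V_DD − V_GS)/R = (9.49 − 2.9) / 7.55 = 0.873 mA.

V_GS = 2.90 V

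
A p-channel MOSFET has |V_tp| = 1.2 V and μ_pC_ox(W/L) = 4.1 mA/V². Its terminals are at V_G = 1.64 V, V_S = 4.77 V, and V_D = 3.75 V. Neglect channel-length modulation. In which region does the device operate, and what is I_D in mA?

Triode; I_D = 5.94 mA

V_SG = V_S − V_G = 4.77 − 1.64 = 3.13 V; V_SD = V_S − V_D = 4.77 − 3.75 = 1.02 V.
V_ov = V_SG − |V_tp| = 3.13 − 1.2 = 1.93 V.
Since V_SD = 1.02 V < V_ov = 1.93 V, the device is in the triode region.
I_D = k_p [V_ov · V_SD − ½ V_SD²] = 4.1 × [1.93 × 1.02 − 0.5 × 1.02²] = 5.94 mA.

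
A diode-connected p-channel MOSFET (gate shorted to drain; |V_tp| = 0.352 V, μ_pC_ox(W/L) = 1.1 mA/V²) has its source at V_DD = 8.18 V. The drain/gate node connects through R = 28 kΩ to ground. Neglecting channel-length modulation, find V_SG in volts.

V_SG = 1.03 V

With gate tied to drain, V_SG = V_SD ≥ V_SG − |V_tp|, so the device is in saturation.
KCL at the drain: ½ k_p (V_SG − |V_tp|)² = (V_DD − V_SG)/R.
Let x = V_SG − 0.352. Then 15.4 x² + x − 7.828 = 0, giving x = 0.681 V (positive root), so V_SG = 1.03 V.
I_D = (V_DD − V_SG)/R = (8.18 − 1.03) / 28 = 0.255 mA.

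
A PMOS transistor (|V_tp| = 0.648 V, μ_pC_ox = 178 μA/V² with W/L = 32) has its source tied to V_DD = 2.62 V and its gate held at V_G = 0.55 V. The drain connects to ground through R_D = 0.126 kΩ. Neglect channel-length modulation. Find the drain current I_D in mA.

V_SG = V_DD − V_G = 2.62 − 0.55 = 2.07 V, so V_ov = 2.07 − 0.648 = 1.42 V.
k_p = μ_pC_ox · (W/L) = 5.696 mA/V².
Assume saturation: I_D = ½ k_p V_ov² = 0.5 × 5.696 × 1.42² = 5.76 mA, giving V_SD = V_DD − I_D R_D = 2.62 − 5.76 × 0.126 = 1.89 V.
V_SD = 1.89 V ≥ V_ov = 1.42 V, confirming saturation.

I_D = 5.76 mA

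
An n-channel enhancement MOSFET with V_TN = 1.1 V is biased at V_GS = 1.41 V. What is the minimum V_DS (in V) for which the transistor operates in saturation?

The boundary between triode and saturation is V_DS = V_GS − V_TN = V_ov.
V_ov = 1.41 − 1.1 = 0.31 V.

V_DS,sat = 0.310 V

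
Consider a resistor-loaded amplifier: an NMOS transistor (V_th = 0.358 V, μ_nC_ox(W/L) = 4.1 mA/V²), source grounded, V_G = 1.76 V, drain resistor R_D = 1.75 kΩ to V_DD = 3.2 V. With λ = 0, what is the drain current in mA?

I_D = 1.64 mA

V_GS = V_G = 1.76 V, so V_ov = 1.76 − 0.358 = 1.4 V.
Assume saturation: I_D = ½ k_n V_ov² = 0.5 × 4.1 × 1.4² = 4.03 mA, giving V_DS = V_DD − I_D R_D = 3.2 − 4.03 × 1.75 = -3.85 V.
But -3.85 V < V_ov = 1.4 V, so the device is actually in triode.
In triode I_D = k_n[V_ov V_DS − ½ V_DS²] and I_D = (V_DD − V_DS)/R_D. Equating: 3.59 V_DS² − 11.06 V_DS + 3.2 = 0, giving V_DS = 0.323 V (the root below V_ov).
I_D = (3.2 − 0.323) / 1.75 = 1.64 mA.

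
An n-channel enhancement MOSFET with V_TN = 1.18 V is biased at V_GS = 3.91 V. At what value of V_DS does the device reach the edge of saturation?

V_DS,sat = 2.73 V

The boundary between triode and saturation is V_DS = V_GS − V_TN = V_ov.
V_ov = 3.91 − 1.18 = 2.73 V.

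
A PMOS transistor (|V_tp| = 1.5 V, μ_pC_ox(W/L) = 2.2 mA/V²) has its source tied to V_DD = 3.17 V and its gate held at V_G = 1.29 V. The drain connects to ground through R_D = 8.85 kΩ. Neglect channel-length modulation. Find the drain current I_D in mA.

I_D = 0.159 mA

V_SG = V_DD − V_G = 3.17 − 1.29 = 1.88 V, so V_ov = 1.88 − 1.5 = 0.38 V.
Assume saturation: I_D = ½ k_p V_ov² = 0.5 × 2.2 × 0.38² = 0.159 mA, giving V_SD = V_DD − I_D R_D = 3.17 − 0.159 × 8.85 = 1.76 V.
V_SD = 1.76 V ≥ V_ov = 0.38 V, confirming saturation.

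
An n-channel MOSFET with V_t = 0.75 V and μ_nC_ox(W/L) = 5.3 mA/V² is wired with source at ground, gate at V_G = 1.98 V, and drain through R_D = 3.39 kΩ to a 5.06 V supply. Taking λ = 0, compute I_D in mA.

I_D = 1.42 mA

V_GS = V_G = 1.98 V, so V_ov = 1.98 − 0.75 = 1.23 V.
Assume saturation: I_D = ½ k_n V_ov² = 0.5 × 5.3 × 1.23² = 4.01 mA, giving V_DS = V_DD − I_D R_D = 5.06 − 4.01 × 3.39 = -8.53 V.
But -8.53 V < V_ov = 1.23 V, so the device is actually in triode.
In triode I_D = k_n[V_ov V_DS − ½ V_DS²] and I_D = (V_DD − V_DS)/R_D. Equating: 8.98 V_DS² − 23.1 V_DS + 5.06 = 0, giving V_DS = 0.242 V (the root below V_ov).
I_D = (5.06 − 0.242) / 3.39 = 1.42 mA.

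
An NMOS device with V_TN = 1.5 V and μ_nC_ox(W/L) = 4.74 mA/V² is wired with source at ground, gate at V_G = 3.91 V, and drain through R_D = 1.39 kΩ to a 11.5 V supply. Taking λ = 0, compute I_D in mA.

V_GS = V_G = 3.91 V, so V_ov = 3.91 − 1.5 = 2.41 V.
Assume saturation: I_D = ½ k_n V_ov² = 0.5 × 4.74 × 2.41² = 13.8 mA, giving V_DS = V_DD − I_D R_D = 11.5 − 13.8 × 1.39 = -7.63 V.
But -7.63 V < V_ov = 2.41 V, so the device is actually in triode.
In triode I_D = k_n[V_ov V_DS − ½ V_DS²] and I_D = (V_DD − V_DS)/R_D. Equating: 3.29 V_DS² − 16.88 V_DS + 11.5 = 0, giving V_DS = 0.809 V (the root below V_ov).
I_D = (11.5 − 0.809) / 1.39 = 7.69 mA.

I_D = 7.69 mA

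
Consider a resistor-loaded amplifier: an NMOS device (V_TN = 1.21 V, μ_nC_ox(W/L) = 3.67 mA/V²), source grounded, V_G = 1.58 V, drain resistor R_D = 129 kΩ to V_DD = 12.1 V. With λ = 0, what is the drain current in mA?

I_D = 0.0932 mA

V_GS = V_G = 1.58 V, so V_ov = 1.58 − 1.21 = 0.37 V.
Assume saturation: I_D = ½ k_n V_ov² = 0.5 × 3.67 × 0.37² = 0.251 mA, giving V_DS = V_DD − I_D R_D = 12.1 − 0.251 × 129 = -20.3 V.
But -20.3 V < V_ov = 0.37 V, so the device is actually in triode.
In triode I_D = k_n[V_ov V_DS − ½ V_DS²] and I_D = (V_DD − V_DS)/R_D. Equating: 237 V_DS² − 176.2 V_DS + 12.1 = 0, giving V_DS = 0.0766 V (the root below V_ov).
I_D = (12.1 − 0.0766) / 129 = 0.0932 mA.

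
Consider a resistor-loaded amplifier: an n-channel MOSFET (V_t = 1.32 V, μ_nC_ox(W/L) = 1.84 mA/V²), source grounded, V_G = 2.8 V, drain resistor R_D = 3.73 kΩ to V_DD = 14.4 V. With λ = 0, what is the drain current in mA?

I_D = 2.02 mA

V_GS = V_G = 2.8 V, so V_ov = 2.8 − 1.32 = 1.48 V.
Assume saturation: I_D = ½ k_n V_ov² = 0.5 × 1.84 × 1.48² = 2.02 mA, giving V_DS = V_DD − I_D R_D = 14.4 − 2.02 × 3.73 = 6.88 V.
V_DS = 6.88 V ≥ V_ov = 1.48 V, confirming saturation.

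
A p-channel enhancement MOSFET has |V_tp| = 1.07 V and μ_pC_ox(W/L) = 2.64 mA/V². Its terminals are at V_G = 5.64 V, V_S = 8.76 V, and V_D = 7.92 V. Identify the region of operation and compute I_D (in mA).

Triode; I_D = 3.61 mA

V_SG = V_S − V_G = 8.76 − 5.64 = 3.12 V; V_SD = V_S − V_D = 8.76 − 7.92 = 0.84 V.
V_ov = V_SG − |V_tp| = 3.12 − 1.07 = 2.05 V.
Since V_SD = 0.84 V < V_ov = 2.05 V, the device is in the triode region.
I_D = k_p [V_ov · V_SD − ½ V_SD²] = 2.64 × [2.05 × 0.84 − 0.5 × 0.84²] = 3.61 mA.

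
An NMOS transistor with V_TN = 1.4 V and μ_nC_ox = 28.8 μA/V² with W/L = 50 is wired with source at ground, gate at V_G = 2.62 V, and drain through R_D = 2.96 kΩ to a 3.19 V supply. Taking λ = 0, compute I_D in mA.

I_D = 0.852 mA

V_GS = V_G = 2.62 V, so V_ov = 2.62 − 1.4 = 1.22 V.
k_n = μ_nC_ox · (W/L) = 1.44 mA/V².
Assume saturation: I_D = ½ k_n V_ov² = 0.5 × 1.44 × 1.22² = 1.07 mA, giving V_DS = V_DD − I_D R_D = 3.19 − 1.07 × 2.96 = 0.0179 V.
But 0.0179 V < V_ov = 1.22 V, so the device is actually in triode.
In triode I_D = k_n[V_ov V_DS − ½ V_DS²] and I_D = (V_DD − V_DS)/R_D. Equating: 2.13 V_DS² − 6.2 V_DS + 3.19 = 0, giving V_DS = 0.668 V (the root below V_ov).
I_D = (3.19 − 0.668) / 2.96 = 0.852 mA.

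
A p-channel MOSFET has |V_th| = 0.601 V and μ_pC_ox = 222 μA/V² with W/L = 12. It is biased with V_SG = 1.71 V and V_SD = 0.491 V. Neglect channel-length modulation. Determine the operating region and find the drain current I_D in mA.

k_p = μ_pC_ox · (W/L) = 2.664 mA/V².
V_ov = V_SG − |V_th| = 1.71 − 0.601 = 1.11 V.
Since V_SD = 0.491 V < V_ov = 1.11 V, the device is in the triode region.
I_D = k_p [V_ov · V_SD − ½ V_SD²] = 2.664 × [1.11 × 0.491 − 0.5 × 0.491²] = 1.13 mA.

Triode; I_D = 1.13 mA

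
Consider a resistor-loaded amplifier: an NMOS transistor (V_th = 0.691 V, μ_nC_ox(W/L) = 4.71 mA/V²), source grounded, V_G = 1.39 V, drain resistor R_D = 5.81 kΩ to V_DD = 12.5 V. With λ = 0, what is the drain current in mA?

V_GS = V_G = 1.39 V, so V_ov = 1.39 − 0.691 = 0.699 V.
Assume saturation: I_D = ½ k_n V_ov² = 0.5 × 4.71 × 0.699² = 1.15 mA, giving V_DS = V_DD − I_D R_D = 12.5 − 1.15 × 5.81 = 5.81 V.
V_DS = 5.81 V ≥ V_ov = 0.699 V, confirming saturation.

I_D = 1.15 mA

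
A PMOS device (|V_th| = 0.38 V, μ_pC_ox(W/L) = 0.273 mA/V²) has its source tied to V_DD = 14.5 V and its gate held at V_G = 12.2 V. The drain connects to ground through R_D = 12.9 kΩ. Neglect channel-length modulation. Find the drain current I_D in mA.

I_D = 0.503 mA

V_SG = V_DD − V_G = 14.5 − 12.2 = 2.3 V, so V_ov = 2.3 − 0.38 = 1.92 V.
Assume saturation: I_D = ½ k_p V_ov² = 0.5 × 0.273 × 1.92² = 0.503 mA, giving V_SD = V_DD − I_D R_D = 14.5 − 0.503 × 12.9 = 8.01 V.
V_SD = 8.01 V ≥ V_ov = 1.92 V, confirming saturation.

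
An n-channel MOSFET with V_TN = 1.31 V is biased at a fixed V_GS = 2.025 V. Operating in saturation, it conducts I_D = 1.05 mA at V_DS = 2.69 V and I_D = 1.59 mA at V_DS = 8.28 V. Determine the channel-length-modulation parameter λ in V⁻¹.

λ = 0.122 V⁻¹

With V_GS fixed, I_D ∝ (1 + λ V_DS) in saturation, so I_D2/I_D1 = (1 + λ V_DS2)/(1 + λ V_DS1).
1.59/1.05 = 1.514 = (1 + 8.28 λ)/(1 + 2.69 λ).
Solving: λ (I_D1 V_DS2 − I_D2 V_DS1) = I_D2 − I_D1, so λ = (1.59 − 1.05) / (1.05 × 8.28 − 1.59 × 2.69) = 0.54 / 4.42 = 0.122 V⁻¹.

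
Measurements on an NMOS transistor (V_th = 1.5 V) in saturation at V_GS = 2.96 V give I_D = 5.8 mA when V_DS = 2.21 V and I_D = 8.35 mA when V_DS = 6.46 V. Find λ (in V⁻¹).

λ = 0.134 V⁻¹

With V_GS fixed, I_D ∝ (1 + λ V_DS) in saturation, so I_D2/I_D1 = (1 + λ V_DS2)/(1 + λ V_DS1).
8.35/5.8 = 1.44 = (1 + 6.46 λ)/(1 + 2.21 λ).
Solving: λ (I_D1 V_DS2 − I_D2 V_DS1) = I_D2 − I_D1, so λ = (8.35 − 5.8) / (5.8 × 6.46 − 8.35 × 2.21) = 2.55 / 19 = 0.134 V⁻¹.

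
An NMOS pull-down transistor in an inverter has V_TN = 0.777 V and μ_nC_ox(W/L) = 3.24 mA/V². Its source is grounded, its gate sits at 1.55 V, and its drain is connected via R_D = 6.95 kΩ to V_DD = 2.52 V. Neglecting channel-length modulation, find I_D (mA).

V_GS = V_G = 1.55 V, so V_ov = 1.55 − 0.777 = 0.773 V.
Assume saturation: I_D = ½ k_n V_ov² = 0.5 × 3.24 × 0.773² = 0.968 mA, giving V_DS = V_DD − I_D R_D = 2.52 − 0.968 × 6.95 = -4.21 V.
But -4.21 V < V_ov = 0.773 V, so the device is actually in triode.
In triode I_D = k_n[V_ov V_DS − ½ V_DS²] and I_D = (V_DD − V_DS)/R_D. Equating: 11.3 V_DS² − 18.41 V_DS + 2.52 = 0, giving V_DS = 0.151 V (the root below V_ov).
I_D = (2.52 − 0.151) / 6.95 = 0.341 mA.

I_D = 0.341 mA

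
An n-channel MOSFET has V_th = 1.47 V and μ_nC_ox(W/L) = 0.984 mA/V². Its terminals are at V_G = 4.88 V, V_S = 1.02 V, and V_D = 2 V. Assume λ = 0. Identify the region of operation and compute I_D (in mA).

Triode; I_D = 1.83 mA

V_GS = V_G − V_S = 4.88 − 1.02 = 3.86 V; V_DS = V_D − V_S = 2 − 1.02 = 0.98 V.
V_ov = V_GS − V_th = 3.86 − 1.47 = 2.39 V.
Since V_DS = 0.98 V < V_ov = 2.39 V, the device is in the triode region.
I_D = k_n [V_ov · V_DS − ½ V_DS²] = 0.984 × [2.39 × 0.98 − 0.5 × 0.98²] = 1.83 mA.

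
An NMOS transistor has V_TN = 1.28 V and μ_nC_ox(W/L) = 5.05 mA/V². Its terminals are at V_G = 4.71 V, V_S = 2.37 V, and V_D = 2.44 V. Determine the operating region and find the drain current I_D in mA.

V_GS = V_G − V_S = 4.71 − 2.37 = 2.34 V; V_DS = V_D − V_S = 2.44 − 2.37 = 0.07 V.
V_ov = V_GS − V_TN = 2.34 − 1.28 = 1.06 V.
Since V_DS = 0.07 V < V_ov = 1.06 V, the device is in the triode region.
I_D = k_n [V_ov · V_DS − ½ V_DS²] = 5.05 × [1.06 × 0.07 − 0.5 × 0.07²] = 0.362 mA.

Triode; I_D = 0.362 mA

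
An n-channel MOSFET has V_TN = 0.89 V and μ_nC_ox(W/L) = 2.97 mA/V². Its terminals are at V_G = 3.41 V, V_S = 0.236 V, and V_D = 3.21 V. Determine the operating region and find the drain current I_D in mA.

V_GS = V_G − V_S = 3.41 − 0.236 = 3.17 V; V_DS = V_D − V_S = 3.21 − 0.236 = 2.97 V.
V_ov = V_GS − V_TN = 3.17 − 0.89 = 2.28 V.
Since V_DS = 2.97 V ≥ V_ov = 2.28 V, the device is in saturation.
I_D = ½ k_n V_ov² = 0.5 × 2.97 × 2.28² = 7.75 mA.

Saturation; I_D = 7.75 mA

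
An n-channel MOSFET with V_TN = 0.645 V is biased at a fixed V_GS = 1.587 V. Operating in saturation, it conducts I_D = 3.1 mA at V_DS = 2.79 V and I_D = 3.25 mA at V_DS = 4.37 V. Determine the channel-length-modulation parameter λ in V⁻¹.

With V_GS fixed, I_D ∝ (1 + λ V_DS) in saturation, so I_D2/I_D1 = (1 + λ V_DS2)/(1 + λ V_DS1).
3.25/3.1 = 1.048 = (1 + 4.37 λ)/(1 + 2.79 λ).
Solving: λ (I_D1 V_DS2 − I_D2 V_DS1) = I_D2 − I_D1, so λ = (3.25 − 3.1) / (3.1 × 4.37 − 3.25 × 2.79) = 0.15 / 4.48 = 0.0335 V⁻¹.

λ = 0.0335 V⁻¹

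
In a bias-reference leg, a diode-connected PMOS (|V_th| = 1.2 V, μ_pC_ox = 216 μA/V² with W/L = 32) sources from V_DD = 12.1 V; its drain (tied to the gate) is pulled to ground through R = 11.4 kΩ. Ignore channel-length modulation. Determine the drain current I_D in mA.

With gate tied to drain, V_SG = V_SD ≥ V_SG − |V_th|, so the device is in saturation.
k_p = μ_pC_ox · (W/L) = 6.912 mA/V².
KCL at the drain: ½ k_p (V_SG − |V_th|)² = (V_DD − V_SG)/R.
Let x = V_SG − 1.2. Then 39.4 x² + x − 10.9 = 0, giving x = 0.513 V (positive root), so V_SG = 1.71 V.
I_D = (V_DD − V_SG)/R = (12.1 − 1.71) / 11.4 = 0.911 mA.

I_D = 0.911 mA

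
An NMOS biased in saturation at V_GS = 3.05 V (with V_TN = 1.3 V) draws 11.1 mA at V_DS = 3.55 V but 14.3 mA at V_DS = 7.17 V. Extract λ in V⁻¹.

With V_GS fixed, I_D ∝ (1 + λ V_DS) in saturation, so I_D2/I_D1 = (1 + λ V_DS2)/(1 + λ V_DS1).
14.3/11.1 = 1.288 = (1 + 7.17 λ)/(1 + 3.55 λ).
Solving: λ (I_D1 V_DS2 − I_D2 V_DS1) = I_D2 − I_D1, so λ = (14.3 − 11.1) / (11.1 × 7.17 − 14.3 × 3.55) = 3.2 / 28.8 = 0.111 V⁻¹.

λ = 0.111 V⁻¹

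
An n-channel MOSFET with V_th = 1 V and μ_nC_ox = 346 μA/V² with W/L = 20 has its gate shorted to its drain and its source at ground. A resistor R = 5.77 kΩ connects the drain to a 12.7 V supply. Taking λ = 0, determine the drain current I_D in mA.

I_D = 1.90 mA

With gate tied to drain, V_GS = V_DS ≥ V_GS − V_th, so the device is in saturation.
k_n = μ_nC_ox · (W/L) = 6.92 mA/V².
KCL at the drain: ½ k_n (V_GS − V_th)² = (V_DD − V_GS)/R.
Let x = V_GS − 1. Then 20 x² + x − 11.7 = 0, giving x = 0.741 V (positive root), so V_GS = 1.74 V.
I_D = (V_DD − V_GS)/R = (12.7 − 1.74) / 5.77 = 1.9 mA.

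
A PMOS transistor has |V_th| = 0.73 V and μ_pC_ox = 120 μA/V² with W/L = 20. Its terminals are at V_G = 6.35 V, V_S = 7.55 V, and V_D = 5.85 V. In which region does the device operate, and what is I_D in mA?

V_SG = V_S − V_G = 7.55 − 6.35 = 1.2 V; V_SD = V_S − V_D = 7.55 − 5.85 = 1.7 V.
k_p = μ_pC_ox · (W/L) = 2.4 mA/V².
V_ov = V_SG − |V_th| = 1.2 − 0.73 = 0.47 V.
Since V_SD = 1.7 V ≥ V_ov = 0.47 V, the device is in saturation.
I_D = ½ k_p V_ov² = 0.5 × 2.4 × 0.47² = 0.265 mA.

Saturation; I_D = 0.265 mA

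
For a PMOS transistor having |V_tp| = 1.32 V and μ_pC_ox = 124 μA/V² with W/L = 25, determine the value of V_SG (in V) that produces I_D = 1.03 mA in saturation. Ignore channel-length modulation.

V_SG = 2.14 V

k_p = μ_pC_ox · (W/L) = 3.1 mA/V².
In saturation I_D = ½ k_p (V_SG − |V_tp|)², so V_SG − |V_tp| = √(2 I_D / k_p) = √(2 × 1.03 / 3.1) = 0.815 V.
V_SG = 1.32 + 0.815 = 2.14 V.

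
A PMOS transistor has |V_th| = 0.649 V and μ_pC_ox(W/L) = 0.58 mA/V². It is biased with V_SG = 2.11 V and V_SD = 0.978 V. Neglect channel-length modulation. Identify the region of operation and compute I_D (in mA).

V_ov = V_SG − |V_th| = 2.11 − 0.649 = 1.46 V.
Since V_SD = 0.978 V < V_ov = 1.46 V, the device is in the triode region.
I_D = k_p [V_ov · V_SD − ½ V_SD²] = 0.58 × [1.46 × 0.978 − 0.5 × 0.978²] = 0.551 mA.

Triode; I_D = 0.551 mA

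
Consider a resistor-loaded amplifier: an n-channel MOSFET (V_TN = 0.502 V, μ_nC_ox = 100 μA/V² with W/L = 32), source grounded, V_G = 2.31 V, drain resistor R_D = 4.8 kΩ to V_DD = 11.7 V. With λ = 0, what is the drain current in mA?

I_D = 2.34 mA

V_GS = V_G = 2.31 V, so V_ov = 2.31 − 0.502 = 1.81 V.
k_n = μ_nC_ox · (W/L) = 3.2 mA/V².
Assume saturation: I_D = ½ k_n V_ov² = 0.5 × 3.2 × 1.81² = 5.23 mA, giving V_DS = V_DD − I_D R_D = 11.7 − 5.23 × 4.8 = -13.4 V.
But -13.4 V < V_ov = 1.81 V, so the device is actually in triode.
In triode I_D = k_n[V_ov V_DS − ½ V_DS²] and I_D = (V_DD − V_DS)/R_D. Equating: 7.68 V_DS² − 28.77 V_DS + 11.7 = 0, giving V_DS = 0.464 V (the root below V_ov).
I_D = (11.7 − 0.464) / 4.8 = 2.34 mA.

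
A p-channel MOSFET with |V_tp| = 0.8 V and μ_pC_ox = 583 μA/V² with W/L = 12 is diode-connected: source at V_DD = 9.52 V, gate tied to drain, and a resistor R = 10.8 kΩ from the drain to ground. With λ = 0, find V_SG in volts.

With gate tied to drain, V_SG = V_SD ≥ V_SG − |V_tp|, so the device is in saturation.
k_p = μ_pC_ox · (W/L) = 6.996 mA/V².
KCL at the drain: ½ k_p (V_SG − |V_tp|)² = (V_DD − V_SG)/R.
Let x = V_SG − 0.8. Then 37.8 x² + x − 8.72 = 0, giving x = 0.467 V (positive root), so V_SG = 1.27 V.
I_D = (V_DD − V_SG)/R = (9.52 − 1.27) / 10.8 = 0.764 mA.

V_SG = 1.27 V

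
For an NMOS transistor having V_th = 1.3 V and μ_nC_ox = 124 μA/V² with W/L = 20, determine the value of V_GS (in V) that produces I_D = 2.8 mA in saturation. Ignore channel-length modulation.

V_GS = 2.80 V

k_n = μ_nC_ox · (W/L) = 2.48 mA/V².
In saturation I_D = ½ k_n (V_GS − V_th)², so V_GS − V_th = √(2 I_D / k_n) = √(2 × 2.8 / 2.48) = 1.5 V.
V_GS = 1.3 + 1.5 = 2.8 V.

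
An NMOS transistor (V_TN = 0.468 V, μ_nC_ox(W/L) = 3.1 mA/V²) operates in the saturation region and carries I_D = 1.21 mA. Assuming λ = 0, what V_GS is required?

V_GS = 1.35 V

In saturation I_D = ½ k_n (V_GS − V_TN)², so V_GS − V_TN = √(2 I_D / k_n) = √(2 × 1.21 / 3.1) = 0.884 V.
V_GS = 0.468 + 0.884 = 1.35 V.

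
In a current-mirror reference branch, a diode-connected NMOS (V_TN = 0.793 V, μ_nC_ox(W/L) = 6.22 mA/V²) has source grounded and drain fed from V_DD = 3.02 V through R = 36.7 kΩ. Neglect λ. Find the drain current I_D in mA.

I_D = 0.0570 mA

With gate tied to drain, V_GS = V_DS ≥ V_GS − V_TN, so the device is in saturation.
KCL at the drain: ½ k_n (V_GS − V_TN)² = (V_DD − V_GS)/R.
Let x = V_GS − 0.793. Then 114 x² + x − 2.227 = 0, giving x = 0.135 V (positive root), so V_GS = 0.928 V.
I_D = (V_DD − V_GS)/R = (3.02 − 0.928) / 36.7 = 0.057 mA.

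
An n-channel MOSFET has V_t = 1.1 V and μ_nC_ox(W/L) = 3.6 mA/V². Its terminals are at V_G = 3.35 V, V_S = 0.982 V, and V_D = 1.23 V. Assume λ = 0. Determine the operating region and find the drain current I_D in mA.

Triode; I_D = 1.02 mA

V_GS = V_G − V_S = 3.35 − 0.982 = 2.37 V; V_DS = V_D − V_S = 1.23 − 0.982 = 0.248 V.
V_ov = V_GS − V_t = 2.37 − 1.1 = 1.27 V.
Since V_DS = 0.248 V < V_ov = 1.27 V, the device is in the triode region.
I_D = k_n [V_ov · V_DS − ½ V_DS²] = 3.6 × [1.27 × 0.248 − 0.5 × 0.248²] = 1.02 mA.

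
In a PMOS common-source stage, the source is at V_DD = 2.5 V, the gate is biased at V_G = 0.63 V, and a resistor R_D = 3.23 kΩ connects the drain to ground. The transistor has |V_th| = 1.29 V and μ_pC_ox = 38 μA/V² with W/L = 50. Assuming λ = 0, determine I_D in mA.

V_SG = V_DD − V_G = 2.5 − 0.63 = 1.87 V, so V_ov = 1.87 − 1.29 = 0.58 V.
k_p = μ_pC_ox · (W/L) = 1.9 mA/V².
Assume saturation: I_D = ½ k_p V_ov² = 0.5 × 1.9 × 0.58² = 0.32 mA, giving V_SD = V_DD − I_D R_D = 2.5 − 0.32 × 3.23 = 1.47 V.
V_SD = 1.47 V ≥ V_ov = 0.58 V, confirming saturation.

I_D = 0.320 mA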